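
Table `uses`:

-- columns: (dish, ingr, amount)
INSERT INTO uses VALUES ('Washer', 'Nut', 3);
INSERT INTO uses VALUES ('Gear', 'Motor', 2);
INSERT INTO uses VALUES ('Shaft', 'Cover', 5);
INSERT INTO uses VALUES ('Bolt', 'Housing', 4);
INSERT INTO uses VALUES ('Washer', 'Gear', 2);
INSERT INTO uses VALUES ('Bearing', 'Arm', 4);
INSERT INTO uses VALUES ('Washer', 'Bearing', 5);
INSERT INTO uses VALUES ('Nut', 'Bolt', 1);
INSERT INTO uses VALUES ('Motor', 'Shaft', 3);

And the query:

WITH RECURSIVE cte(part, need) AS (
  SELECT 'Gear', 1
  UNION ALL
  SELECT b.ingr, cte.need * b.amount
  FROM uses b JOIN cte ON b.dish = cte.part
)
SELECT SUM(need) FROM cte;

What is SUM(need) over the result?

Base: (Gear, need=1).
Iteration 1: components of {Gear} -> Motor = 1*2 = 2.
Iteration 2: components of {Motor} -> Shaft = 2*3 = 6.
Iteration 3: components of {Shaft} -> Cover = 6*5 = 30.
Iteration 4: no further components; recursion stops.
SUM(need) = 1 + 2 + 6 + 30 = 39.

39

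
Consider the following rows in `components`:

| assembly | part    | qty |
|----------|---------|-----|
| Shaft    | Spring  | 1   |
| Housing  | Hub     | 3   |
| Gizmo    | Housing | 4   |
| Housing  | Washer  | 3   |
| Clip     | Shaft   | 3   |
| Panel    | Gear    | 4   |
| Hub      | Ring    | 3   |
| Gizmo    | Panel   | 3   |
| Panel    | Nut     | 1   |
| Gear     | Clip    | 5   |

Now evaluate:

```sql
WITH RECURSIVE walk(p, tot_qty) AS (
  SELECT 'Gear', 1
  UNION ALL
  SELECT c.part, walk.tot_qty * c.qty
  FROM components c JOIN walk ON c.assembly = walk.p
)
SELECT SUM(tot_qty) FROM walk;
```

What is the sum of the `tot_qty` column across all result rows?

Base: (Gear, tot_qty=1).
Iteration 1: components of {Gear} -> Clip = 1*5 = 5.
Iteration 2: components of {Clip} -> Shaft = 5*3 = 15.
Iteration 3: components of {Shaft} -> Spring = 15*1 = 15.
Iteration 4: no further components; recursion stops.
SUM(tot_qty) = 1 + 5 + 15 + 15 = 36.

36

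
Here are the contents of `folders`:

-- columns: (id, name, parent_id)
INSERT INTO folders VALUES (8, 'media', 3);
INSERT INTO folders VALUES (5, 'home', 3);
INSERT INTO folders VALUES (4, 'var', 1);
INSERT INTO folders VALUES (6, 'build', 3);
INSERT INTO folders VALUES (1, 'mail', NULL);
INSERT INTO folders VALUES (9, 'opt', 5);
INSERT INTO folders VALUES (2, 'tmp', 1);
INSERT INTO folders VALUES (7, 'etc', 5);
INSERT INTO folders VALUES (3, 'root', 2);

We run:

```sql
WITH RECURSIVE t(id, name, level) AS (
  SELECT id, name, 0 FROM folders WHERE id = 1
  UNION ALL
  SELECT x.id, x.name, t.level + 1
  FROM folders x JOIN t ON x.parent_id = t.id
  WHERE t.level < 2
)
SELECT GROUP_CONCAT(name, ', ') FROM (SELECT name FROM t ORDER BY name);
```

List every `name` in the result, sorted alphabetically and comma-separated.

mail, root, tmp, var

Base: id=1 (mail) at level 0.
Iteration 1: rows with parent_id in {1} -> tmp (id 2, level 1), var (id 4, level 1).
Iteration 2: rows with parent_id in {2,4} -> root (id 3, level 2).
Iteration 3: level < 2 fails for all current rows; recursion stops.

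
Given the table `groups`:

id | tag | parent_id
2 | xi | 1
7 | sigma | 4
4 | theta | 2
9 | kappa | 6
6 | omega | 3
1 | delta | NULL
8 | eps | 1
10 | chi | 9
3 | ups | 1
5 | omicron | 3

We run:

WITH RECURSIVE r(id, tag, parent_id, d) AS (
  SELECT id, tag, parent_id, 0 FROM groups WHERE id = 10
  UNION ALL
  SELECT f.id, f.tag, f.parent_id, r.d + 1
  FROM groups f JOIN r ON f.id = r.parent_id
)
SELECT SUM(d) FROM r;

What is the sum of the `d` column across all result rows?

10

Base: id=10 (chi), parent_id=9, d 0.
Iteration 1: join on id=9 -> kappa (id 9, parent_id=6, d 1).
Iteration 2: join on id=6 -> omega (id 6, parent_id=3, d 2).
Iteration 3: join on id=3 -> ups (id 3, parent_id=1, d 3).
Iteration 4: join on id=1 -> delta (id 1, parent_id=NULL, d 4).
Iteration 5: parent_id is NULL; no match; recursion stops.
SUM(d) = 0 + 1 + 2 + 3 + 4 = 10.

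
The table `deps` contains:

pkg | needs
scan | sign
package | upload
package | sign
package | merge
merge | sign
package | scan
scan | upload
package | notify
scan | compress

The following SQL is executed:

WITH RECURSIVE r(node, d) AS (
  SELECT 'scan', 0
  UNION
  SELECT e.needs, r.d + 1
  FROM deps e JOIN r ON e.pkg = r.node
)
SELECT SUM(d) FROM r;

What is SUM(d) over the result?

Base: (scan, d=0).
Iteration 1: edges from {scan} -> (compress, d=1), (sign, d=1), (upload, d=1).
Iteration 2: no outgoing edges from {compress,sign,upload}; recursion stops.
SUM(d) = 0 + 1 + 1 + 1 = 3.

3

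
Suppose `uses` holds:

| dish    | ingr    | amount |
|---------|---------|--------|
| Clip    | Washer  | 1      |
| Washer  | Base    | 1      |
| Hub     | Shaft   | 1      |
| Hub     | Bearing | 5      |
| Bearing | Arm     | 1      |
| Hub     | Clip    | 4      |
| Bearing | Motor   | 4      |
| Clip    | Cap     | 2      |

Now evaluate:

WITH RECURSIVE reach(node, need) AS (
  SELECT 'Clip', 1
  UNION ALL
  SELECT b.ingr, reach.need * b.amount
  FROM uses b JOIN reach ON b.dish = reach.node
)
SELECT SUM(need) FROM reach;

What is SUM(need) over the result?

5

Base: (Clip, need=1).
Iteration 1: components of {Clip} -> Cap = 1*2 = 2, Washer = 1*1 = 1.
Iteration 2: components of {Cap,Washer} -> Base = 1*1 = 1.
Iteration 3: no further components; recursion stops.
SUM(need) = 1 + 1 + 2 + 1 = 5.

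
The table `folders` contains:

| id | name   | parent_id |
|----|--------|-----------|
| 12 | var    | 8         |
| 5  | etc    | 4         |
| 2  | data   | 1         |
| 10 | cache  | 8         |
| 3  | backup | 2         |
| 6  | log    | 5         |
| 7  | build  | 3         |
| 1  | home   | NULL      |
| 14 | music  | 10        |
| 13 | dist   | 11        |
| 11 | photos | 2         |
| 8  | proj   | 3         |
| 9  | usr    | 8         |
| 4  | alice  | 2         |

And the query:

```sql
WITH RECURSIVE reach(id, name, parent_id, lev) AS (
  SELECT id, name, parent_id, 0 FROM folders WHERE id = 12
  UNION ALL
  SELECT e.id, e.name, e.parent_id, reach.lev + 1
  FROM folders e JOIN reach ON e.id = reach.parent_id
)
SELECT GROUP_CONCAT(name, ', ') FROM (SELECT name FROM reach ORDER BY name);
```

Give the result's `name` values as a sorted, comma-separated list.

backup, data, home, proj, var

Base: id=12 (var), parent_id=8, lev 0.
Iteration 1: join on id=8 -> proj (id 8, parent_id=3, lev 1).
Iteration 2: join on id=3 -> backup (id 3, parent_id=2, lev 2).
Iteration 3: join on id=2 -> data (id 2, parent_id=1, lev 3).
Iteration 4: join on id=1 -> home (id 1, parent_id=NULL, lev 4).
Iteration 5: parent_id is NULL; no match; recursion stops.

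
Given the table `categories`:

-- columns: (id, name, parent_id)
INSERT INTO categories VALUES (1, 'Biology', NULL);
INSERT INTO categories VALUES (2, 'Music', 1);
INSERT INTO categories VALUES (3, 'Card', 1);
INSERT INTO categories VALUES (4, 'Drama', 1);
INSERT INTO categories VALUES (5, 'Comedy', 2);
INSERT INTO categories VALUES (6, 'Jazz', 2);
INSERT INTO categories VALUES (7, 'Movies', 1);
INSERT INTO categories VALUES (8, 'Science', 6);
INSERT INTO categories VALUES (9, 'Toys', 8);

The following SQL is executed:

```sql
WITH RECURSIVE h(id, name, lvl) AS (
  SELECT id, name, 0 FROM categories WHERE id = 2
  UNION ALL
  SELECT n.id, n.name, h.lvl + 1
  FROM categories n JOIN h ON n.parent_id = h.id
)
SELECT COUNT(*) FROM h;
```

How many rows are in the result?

5

Base: id=2 (Music) at lvl 0.
Iteration 1: rows with parent_id in {2} -> Comedy (id 5, lvl 1), Jazz (id 6, lvl 1).
Iteration 2: rows with parent_id in {5,6} -> Science (id 8, lvl 2).
Iteration 3: rows with parent_id in {8} -> Toys (id 9, lvl 3).
Iteration 4: no rows with parent_id in {9}; recursion stops.
Total rows emitted: 5.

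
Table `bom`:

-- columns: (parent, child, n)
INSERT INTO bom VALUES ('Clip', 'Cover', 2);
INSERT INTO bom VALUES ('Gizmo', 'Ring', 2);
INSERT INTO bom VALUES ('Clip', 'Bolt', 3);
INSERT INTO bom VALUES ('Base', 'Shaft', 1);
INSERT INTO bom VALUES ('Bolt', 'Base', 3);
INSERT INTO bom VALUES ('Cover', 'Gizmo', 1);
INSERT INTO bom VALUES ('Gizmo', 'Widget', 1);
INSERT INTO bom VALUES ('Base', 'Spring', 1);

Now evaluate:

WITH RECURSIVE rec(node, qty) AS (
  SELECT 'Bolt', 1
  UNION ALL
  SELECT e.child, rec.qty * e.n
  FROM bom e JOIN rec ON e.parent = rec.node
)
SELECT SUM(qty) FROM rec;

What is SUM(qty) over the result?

Base: (Bolt, qty=1).
Iteration 1: components of {Bolt} -> Base = 1*3 = 3.
Iteration 2: components of {Base} -> Shaft = 3*1 = 3, Spring = 3*1 = 3.
Iteration 3: no further components; recursion stops.
SUM(qty) = 1 + 3 + 3 + 3 = 10.

10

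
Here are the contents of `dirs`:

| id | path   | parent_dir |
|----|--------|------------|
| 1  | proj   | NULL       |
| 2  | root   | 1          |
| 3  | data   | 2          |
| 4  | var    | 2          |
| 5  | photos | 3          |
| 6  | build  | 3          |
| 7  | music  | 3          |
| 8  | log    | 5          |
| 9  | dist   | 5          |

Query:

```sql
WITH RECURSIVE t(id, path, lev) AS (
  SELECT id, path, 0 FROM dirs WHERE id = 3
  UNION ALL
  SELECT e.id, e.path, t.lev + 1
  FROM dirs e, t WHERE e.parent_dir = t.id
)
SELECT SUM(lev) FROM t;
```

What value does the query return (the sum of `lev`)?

Base: id=3 (data) at lev 0.
Iteration 1: rows with parent_dir in {3} -> photos (id 5, lev 1), build (id 6, lev 1), music (id 7, lev 1).
Iteration 2: rows with parent_dir in {5,6,7} -> log (id 8, lev 2), dist (id 9, lev 2).
Iteration 3: no rows with parent_dir in {8,9}; recursion stops.
SUM(lev) = 0 + 1 + 1 + 1 + 2 + 2 = 7.

7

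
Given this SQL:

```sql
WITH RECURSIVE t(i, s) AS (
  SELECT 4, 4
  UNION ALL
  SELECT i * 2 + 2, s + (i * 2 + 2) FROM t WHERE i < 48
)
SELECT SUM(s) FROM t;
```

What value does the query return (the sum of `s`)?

312

Base: i=4, s=4.
Iteration 1: 4 < 48 holds -> i = 4 * 2 + 2 = 10, s = 4 + 10 = 14.
Iteration 2: 10 < 48 holds -> i = 10 * 2 + 2 = 22, s = 14 + 22 = 36.
Iteration 3: 22 < 48 holds -> i = 22 * 2 + 2 = 46, s = 36 + 46 = 82.
Iteration 4: 46 < 48 holds -> i = 46 * 2 + 2 = 94, s = 82 + 94 = 176.
Iteration 5: 94 < 48 fails; recursion stops.
SUM(s) = 4 + 14 + 36 + 82 + 176 = 312.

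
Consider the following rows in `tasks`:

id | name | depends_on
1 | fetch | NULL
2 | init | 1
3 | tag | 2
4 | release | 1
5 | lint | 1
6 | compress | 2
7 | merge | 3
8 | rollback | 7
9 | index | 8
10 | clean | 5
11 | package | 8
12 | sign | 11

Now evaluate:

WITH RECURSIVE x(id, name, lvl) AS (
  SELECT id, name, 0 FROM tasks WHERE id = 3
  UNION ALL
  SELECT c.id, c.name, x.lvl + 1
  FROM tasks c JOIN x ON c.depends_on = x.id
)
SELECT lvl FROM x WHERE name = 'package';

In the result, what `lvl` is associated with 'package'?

Base: id=3 (tag) at lvl 0.
Iteration 1: rows with depends_on in {3} -> merge (id 7, lvl 1).
Iteration 2: rows with depends_on in {7} -> rollback (id 8, lvl 2).
Iteration 3: rows with depends_on in {8} -> index (id 9, lvl 3), package (id 11, lvl 3).
Iteration 4: rows with depends_on in {9,11} -> sign (id 12, lvl 4).
Iteration 5: no rows with depends_on in {12}; recursion stops.

3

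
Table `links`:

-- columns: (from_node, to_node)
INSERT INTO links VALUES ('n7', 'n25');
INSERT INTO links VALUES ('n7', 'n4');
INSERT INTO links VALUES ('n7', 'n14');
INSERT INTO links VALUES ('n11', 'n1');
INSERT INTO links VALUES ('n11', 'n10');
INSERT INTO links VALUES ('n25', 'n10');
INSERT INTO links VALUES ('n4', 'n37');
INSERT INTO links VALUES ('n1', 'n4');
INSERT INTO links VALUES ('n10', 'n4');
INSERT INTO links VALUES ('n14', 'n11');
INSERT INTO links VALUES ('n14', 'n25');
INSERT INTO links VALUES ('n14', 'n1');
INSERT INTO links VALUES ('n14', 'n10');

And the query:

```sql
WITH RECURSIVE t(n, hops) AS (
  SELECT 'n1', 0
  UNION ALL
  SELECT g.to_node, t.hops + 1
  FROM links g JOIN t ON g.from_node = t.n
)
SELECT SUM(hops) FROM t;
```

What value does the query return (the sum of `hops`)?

Base: (n1, hops=0).
Iteration 1: edges from {n1} -> (n4, hops=1).
Iteration 2: edges from {n4} -> (n37, hops=2).
Iteration 3: no outgoing edges from {n37}; recursion stops.
SUM(hops) = 0 + 1 + 2 = 3.

3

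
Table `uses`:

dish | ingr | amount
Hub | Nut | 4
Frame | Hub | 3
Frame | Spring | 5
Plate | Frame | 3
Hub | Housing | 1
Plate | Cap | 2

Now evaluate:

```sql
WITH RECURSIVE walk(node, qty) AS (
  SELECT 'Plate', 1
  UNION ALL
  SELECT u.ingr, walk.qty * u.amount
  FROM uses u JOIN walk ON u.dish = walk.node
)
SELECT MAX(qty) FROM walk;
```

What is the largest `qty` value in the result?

Base: (Plate, qty=1).
Iteration 1: components of {Plate} -> Cap = 1*2 = 2, Frame = 1*3 = 3.
Iteration 2: components of {Cap,Frame} -> Hub = 3*3 = 9, Spring = 3*5 = 15.
Iteration 3: components of {Hub,Spring} -> Housing = 9*1 = 9, Nut = 9*4 = 36.
Iteration 4: no further components; recursion stops.
qty values: 1, 3, 2, 9, 15, 36, 9; the maximum is 36.

36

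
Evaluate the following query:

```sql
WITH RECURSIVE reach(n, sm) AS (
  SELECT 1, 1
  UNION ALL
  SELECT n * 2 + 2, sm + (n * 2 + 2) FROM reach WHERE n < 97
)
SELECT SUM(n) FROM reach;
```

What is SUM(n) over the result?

Base: n=1, sm=1.
Iteration 1: 1 < 97 holds -> n = 1 * 2 + 2 = 4, sm = 1 + 4 = 5.
Iteration 2: 4 < 97 holds -> n = 4 * 2 + 2 = 10, sm = 5 + 10 = 15.
Iteration 3: 10 < 97 holds -> n = 10 * 2 + 2 = 22, sm = 15 + 22 = 37.
Iteration 4: 22 < 97 holds -> n = 22 * 2 + 2 = 46, sm = 37 + 46 = 83.
Iteration 5: 46 < 97 holds -> n = 46 * 2 + 2 = 94, sm = 83 + 94 = 177.
Iteration 6: 94 < 97 holds -> n = 94 * 2 + 2 = 190, sm = 177 + 190 = 367.
Iteration 7: 190 < 97 fails; recursion stops.
SUM(n) = 1 + 4 + 10 + 22 + 46 + 94 + 190 = 367.

367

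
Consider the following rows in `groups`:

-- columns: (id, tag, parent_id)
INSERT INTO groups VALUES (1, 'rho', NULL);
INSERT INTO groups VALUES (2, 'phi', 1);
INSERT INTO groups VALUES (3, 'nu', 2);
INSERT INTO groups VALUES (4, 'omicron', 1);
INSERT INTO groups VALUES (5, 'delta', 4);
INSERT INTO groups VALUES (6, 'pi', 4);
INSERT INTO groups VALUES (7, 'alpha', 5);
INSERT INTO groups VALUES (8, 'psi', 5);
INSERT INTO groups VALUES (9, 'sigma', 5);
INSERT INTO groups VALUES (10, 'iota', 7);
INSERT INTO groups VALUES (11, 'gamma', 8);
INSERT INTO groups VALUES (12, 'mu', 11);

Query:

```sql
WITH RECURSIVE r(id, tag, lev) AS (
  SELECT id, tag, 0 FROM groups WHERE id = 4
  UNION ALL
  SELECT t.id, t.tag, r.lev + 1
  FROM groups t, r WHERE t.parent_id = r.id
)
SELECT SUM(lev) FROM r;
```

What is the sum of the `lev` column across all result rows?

Base: id=4 (omicron) at lev 0.
Iteration 1: rows with parent_id in {4} -> delta (id 5, lev 1), pi (id 6, lev 1).
Iteration 2: rows with parent_id in {5,6} -> alpha (id 7, lev 2), psi (id 8, lev 2), sigma (id 9, lev 2).
Iteration 3: rows with parent_id in {7,8,9} -> iota (id 10, lev 3), gamma (id 11, lev 3).
Iteration 4: rows with parent_id in {10,11} -> mu (id 12, lev 4).
Iteration 5: no rows with parent_id in {12}; recursion stops.
SUM(lev) = 0 + 1 + 1 + 2 + 2 + 2 + 3 + 3 + 4 = 18.

18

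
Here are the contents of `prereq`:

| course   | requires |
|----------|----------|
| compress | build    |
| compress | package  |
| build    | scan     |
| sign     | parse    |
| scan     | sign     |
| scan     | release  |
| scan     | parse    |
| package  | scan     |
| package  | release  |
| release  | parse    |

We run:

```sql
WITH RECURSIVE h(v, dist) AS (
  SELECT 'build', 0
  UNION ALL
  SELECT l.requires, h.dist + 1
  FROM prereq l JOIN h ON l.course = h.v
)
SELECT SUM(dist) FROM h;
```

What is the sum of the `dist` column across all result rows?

Base: (build, dist=0).
Iteration 1: edges from {build} -> (scan, dist=1).
Iteration 2: edges from {scan} -> (parse, dist=2), (release, dist=2), (sign, dist=2).
Iteration 3: edges from {parse,release,sign} -> (parse, dist=3) x2. [UNION ALL keeps all 2 new rows, including repeats]
Iteration 4: no outgoing edges from {parse}; recursion stops.
SUM(dist) = 0 + 1 + 2 + 2 + 2 + 3 + 3 = 13.

13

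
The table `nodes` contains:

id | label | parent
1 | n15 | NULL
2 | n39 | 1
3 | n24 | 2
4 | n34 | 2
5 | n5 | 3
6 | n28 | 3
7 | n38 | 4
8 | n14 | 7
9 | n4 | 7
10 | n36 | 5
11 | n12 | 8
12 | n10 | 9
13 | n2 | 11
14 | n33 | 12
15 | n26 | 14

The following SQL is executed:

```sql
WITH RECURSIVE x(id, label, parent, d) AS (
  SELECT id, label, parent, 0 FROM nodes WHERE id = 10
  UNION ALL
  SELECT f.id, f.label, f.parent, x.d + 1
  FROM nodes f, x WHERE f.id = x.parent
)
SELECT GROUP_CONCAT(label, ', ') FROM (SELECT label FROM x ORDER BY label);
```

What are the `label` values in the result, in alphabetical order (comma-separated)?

Base: id=10 (n36), parent=5, d 0.
Iteration 1: join on id=5 -> n5 (id 5, parent=3, d 1).
Iteration 2: join on id=3 -> n24 (id 3, parent=2, d 2).
Iteration 3: join on id=2 -> n39 (id 2, parent=1, d 3).
Iteration 4: join on id=1 -> n15 (id 1, parent=NULL, d 4).
Iteration 5: parent is NULL; no match; recursion stops.

n15, n24, n36, n39, n5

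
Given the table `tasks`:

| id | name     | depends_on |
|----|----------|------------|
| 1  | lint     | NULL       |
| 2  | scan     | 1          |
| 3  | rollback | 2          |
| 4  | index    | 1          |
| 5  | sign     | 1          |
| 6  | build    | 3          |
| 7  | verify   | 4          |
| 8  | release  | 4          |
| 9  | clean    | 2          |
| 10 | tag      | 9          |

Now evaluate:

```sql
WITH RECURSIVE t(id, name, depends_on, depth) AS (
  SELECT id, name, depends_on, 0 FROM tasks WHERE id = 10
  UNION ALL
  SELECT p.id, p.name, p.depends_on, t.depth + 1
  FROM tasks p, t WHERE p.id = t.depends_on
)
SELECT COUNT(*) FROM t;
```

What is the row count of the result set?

Base: id=10 (tag), depends_on=9, depth 0.
Iteration 1: join on id=9 -> clean (id 9, depends_on=2, depth 1).
Iteration 2: join on id=2 -> scan (id 2, depends_on=1, depth 2).
Iteration 3: join on id=1 -> lint (id 1, depends_on=NULL, depth 3).
Iteration 4: depends_on is NULL; no match; recursion stops.
Total rows emitted: 4.

4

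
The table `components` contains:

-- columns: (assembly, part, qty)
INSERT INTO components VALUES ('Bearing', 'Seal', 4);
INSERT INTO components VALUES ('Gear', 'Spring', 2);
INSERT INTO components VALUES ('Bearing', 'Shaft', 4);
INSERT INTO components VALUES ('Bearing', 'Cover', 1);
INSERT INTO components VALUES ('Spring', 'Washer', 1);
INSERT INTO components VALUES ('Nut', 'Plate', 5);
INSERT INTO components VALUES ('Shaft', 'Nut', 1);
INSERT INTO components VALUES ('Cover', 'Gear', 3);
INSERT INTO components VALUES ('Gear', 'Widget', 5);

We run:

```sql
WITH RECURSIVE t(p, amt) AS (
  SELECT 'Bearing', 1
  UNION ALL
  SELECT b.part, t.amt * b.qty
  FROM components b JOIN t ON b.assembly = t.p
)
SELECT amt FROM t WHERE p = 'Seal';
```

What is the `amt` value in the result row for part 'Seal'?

4

Base: (Bearing, amt=1).
Iteration 1: components of {Bearing} -> Cover = 1*1 = 1, Seal = 1*4 = 4, Shaft = 1*4 = 4.
Iteration 2: components of {Cover,Seal,Shaft} -> Gear = 1*3 = 3, Nut = 4*1 = 4.
Iteration 3: components of {Gear,Nut} -> Plate = 4*5 = 20, Spring = 3*2 = 6, Widget = 3*5 = 15.
Iteration 4: components of {Plate,Spring,Widget} -> Washer = 6*1 = 6.
Iteration 5: no further components; recursion stops.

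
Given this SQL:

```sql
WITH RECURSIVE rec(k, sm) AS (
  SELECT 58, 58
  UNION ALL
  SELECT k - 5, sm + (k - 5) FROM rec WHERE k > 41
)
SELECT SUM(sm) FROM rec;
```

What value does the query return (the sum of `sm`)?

Base: k=58, sm=58.
Iteration 1: 58 > 41 holds -> k = 58 - 5 = 53, sm = 58 + 53 = 111.
Iteration 2: 53 > 41 holds -> k = 53 - 5 = 48, sm = 111 + 48 = 159.
Iteration 3: 48 > 41 holds -> k = 48 - 5 = 43, sm = 159 + 43 = 202.
Iteration 4: 43 > 41 holds -> k = 43 - 5 = 38, sm = 202 + 38 = 240.
Iteration 5: 38 > 41 fails; recursion stops.
SUM(sm) = 58 + 111 + 159 + 202 + 240 = 770.

770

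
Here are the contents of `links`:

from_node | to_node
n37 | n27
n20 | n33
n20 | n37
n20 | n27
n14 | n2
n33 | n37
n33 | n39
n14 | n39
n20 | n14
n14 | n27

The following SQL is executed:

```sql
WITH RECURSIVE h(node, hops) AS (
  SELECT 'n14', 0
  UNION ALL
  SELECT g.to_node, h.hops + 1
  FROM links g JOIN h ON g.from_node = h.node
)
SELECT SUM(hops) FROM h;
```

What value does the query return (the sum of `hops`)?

Base: (n14, hops=0).
Iteration 1: edges from {n14} -> (n2, hops=1), (n27, hops=1), (n39, hops=1).
Iteration 2: no outgoing edges from {n2,n27,n39}; recursion stops.
SUM(hops) = 0 + 1 + 1 + 1 = 3.

3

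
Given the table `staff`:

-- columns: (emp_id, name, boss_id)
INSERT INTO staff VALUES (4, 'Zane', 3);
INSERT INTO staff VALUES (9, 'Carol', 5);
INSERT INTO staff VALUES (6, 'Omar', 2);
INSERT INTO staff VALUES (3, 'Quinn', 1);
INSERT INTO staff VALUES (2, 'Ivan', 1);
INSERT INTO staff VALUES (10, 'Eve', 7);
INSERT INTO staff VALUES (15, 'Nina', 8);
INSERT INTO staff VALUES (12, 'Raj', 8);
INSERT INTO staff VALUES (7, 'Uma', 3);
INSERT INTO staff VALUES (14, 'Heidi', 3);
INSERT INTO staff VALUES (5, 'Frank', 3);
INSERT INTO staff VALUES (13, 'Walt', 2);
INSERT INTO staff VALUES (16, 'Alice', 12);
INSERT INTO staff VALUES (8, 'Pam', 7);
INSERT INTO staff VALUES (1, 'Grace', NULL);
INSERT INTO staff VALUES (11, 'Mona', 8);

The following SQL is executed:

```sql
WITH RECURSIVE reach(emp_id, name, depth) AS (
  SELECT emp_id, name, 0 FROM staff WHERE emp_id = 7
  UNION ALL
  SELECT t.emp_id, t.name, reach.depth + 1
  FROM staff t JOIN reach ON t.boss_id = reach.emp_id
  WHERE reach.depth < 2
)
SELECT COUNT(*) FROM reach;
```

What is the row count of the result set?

Base: emp_id=7 (Uma) at depth 0.
Iteration 1: rows with boss_id in {7} -> Pam (id 8, depth 1), Eve (id 10, depth 1).
Iteration 2: rows with boss_id in {8,10} -> Mona (id 11, depth 2), Raj (id 12, depth 2), Nina (id 15, depth 2).
Iteration 3: depth < 2 fails for all current rows; recursion stops.
Total rows emitted: 6.

6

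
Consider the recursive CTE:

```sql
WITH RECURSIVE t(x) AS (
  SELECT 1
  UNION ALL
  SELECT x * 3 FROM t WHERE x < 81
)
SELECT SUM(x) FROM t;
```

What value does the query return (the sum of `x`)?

121

Base: x=1.
Iteration 1: 1 < 81 holds -> x = 1 * 3 = 3.
Iteration 2: 3 < 81 holds -> x = 3 * 3 = 9.
Iteration 3: 9 < 81 holds -> x = 9 * 3 = 27.
Iteration 4: 27 < 81 holds -> x = 27 * 3 = 81.
Iteration 5: 81 < 81 fails; recursion stops.
SUM(x) = 1 + 3 + 9 + 27 + 81 = 121.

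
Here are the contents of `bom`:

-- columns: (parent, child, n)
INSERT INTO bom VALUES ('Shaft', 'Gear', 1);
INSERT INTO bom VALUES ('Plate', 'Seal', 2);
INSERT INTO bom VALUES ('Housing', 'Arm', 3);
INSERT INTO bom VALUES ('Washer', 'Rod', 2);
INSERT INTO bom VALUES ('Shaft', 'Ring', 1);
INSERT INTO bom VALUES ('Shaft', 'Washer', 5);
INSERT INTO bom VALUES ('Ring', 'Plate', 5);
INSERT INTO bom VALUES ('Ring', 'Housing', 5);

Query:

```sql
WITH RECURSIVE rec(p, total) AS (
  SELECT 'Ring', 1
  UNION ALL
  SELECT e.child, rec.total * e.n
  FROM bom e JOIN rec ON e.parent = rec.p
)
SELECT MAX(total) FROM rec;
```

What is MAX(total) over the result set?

Base: (Ring, total=1).
Iteration 1: components of {Ring} -> Housing = 1*5 = 5, Plate = 1*5 = 5.
Iteration 2: components of {Housing,Plate} -> Arm = 5*3 = 15, Seal = 5*2 = 10.
Iteration 3: no further components; recursion stops.
total values: 1, 5, 5, 15, 10; the maximum is 15.

15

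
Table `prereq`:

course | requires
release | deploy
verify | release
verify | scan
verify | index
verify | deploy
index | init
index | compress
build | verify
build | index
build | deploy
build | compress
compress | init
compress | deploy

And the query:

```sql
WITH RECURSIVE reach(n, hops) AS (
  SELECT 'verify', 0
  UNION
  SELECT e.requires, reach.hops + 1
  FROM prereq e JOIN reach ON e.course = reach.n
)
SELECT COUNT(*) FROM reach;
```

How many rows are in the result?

10

Base: (verify, hops=0).
Iteration 1: edges from {verify} -> (deploy, hops=1), (index, hops=1), (release, hops=1), (scan, hops=1).
Iteration 2: edges from {deploy,index,release,scan} -> (compress, hops=2), (deploy, hops=2), (init, hops=2).
Iteration 3: edges from {compress,deploy,init} -> (deploy, hops=3), (init, hops=3).
Iteration 4: no outgoing edges from {deploy,init}; recursion stops.
Total rows emitted: 10.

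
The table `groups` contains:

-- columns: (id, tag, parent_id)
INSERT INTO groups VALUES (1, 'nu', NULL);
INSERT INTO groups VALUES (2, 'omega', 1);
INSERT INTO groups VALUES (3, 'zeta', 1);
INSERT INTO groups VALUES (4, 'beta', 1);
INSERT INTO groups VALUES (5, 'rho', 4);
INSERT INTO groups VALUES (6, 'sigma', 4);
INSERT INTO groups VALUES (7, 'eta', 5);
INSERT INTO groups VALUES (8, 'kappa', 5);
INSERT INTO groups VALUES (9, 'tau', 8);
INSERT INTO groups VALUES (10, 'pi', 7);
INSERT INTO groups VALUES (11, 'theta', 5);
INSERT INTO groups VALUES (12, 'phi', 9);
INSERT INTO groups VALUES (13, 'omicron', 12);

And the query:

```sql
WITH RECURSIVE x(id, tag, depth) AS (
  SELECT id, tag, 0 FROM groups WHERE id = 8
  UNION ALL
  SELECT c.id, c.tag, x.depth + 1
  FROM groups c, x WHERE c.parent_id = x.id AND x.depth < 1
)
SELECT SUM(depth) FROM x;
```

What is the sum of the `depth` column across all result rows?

1

Base: id=8 (kappa) at depth 0.
Iteration 1: rows with parent_id in {8} -> tau (id 9, depth 1).
Iteration 2: depth < 1 fails for all current rows; recursion stops.
SUM(depth) = 0 + 1 = 1.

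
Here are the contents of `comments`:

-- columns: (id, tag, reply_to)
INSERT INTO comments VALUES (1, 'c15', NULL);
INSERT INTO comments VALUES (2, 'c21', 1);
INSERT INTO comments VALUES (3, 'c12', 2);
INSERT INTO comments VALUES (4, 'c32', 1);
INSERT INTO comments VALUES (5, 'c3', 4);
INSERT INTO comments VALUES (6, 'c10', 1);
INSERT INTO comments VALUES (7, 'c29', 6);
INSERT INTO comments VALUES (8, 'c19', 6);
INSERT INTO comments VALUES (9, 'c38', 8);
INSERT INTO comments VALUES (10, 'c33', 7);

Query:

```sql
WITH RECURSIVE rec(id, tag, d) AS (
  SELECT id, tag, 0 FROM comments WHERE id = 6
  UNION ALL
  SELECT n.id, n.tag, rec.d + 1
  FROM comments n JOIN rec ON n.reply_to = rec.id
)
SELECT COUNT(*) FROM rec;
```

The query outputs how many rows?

Base: id=6 (c10) at d 0.
Iteration 1: rows with reply_to in {6} -> c29 (id 7, d 1), c19 (id 8, d 1).
Iteration 2: rows with reply_to in {7,8} -> c38 (id 9, d 2), c33 (id 10, d 2).
Iteration 3: no rows with reply_to in {9,10}; recursion stops.
Total rows emitted: 5.

5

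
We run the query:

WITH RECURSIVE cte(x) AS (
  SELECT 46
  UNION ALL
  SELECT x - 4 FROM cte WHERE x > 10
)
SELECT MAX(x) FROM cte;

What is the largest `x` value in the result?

46

Base: x=46.
Iteration 1: 46 > 10 holds -> x = 46 - 4 = 42.
Iteration 2: 42 > 10 holds -> x = 42 - 4 = 38.
Iteration 3: 38 > 10 holds -> x = 38 - 4 = 34.
Iteration 4: 34 > 10 holds -> x = 34 - 4 = 30.
Iteration 5: 30 > 10 holds -> x = 30 - 4 = 26.
Iteration 6: 26 > 10 holds -> x = 26 - 4 = 22.
Iteration 7: 22 > 10 holds -> x = 22 - 4 = 18.
Iteration 8: 18 > 10 holds -> x = 18 - 4 = 14.
Iteration 9: 14 > 10 holds -> x = 14 - 4 = 10.
Iteration 10: 10 > 10 fails; recursion stops.
x values: 46, 42, 38, 34, 30, 26, 22, 18, 14, 10; the maximum is 46.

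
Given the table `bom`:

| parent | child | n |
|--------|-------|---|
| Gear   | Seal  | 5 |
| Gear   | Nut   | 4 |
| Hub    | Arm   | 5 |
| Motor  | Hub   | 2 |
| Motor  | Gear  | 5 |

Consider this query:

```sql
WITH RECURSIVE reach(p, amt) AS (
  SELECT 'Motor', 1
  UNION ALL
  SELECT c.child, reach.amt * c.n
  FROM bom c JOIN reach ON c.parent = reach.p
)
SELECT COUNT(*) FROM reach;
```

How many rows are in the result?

Base: (Motor, amt=1).
Iteration 1: components of {Motor} -> Gear = 1*5 = 5, Hub = 1*2 = 2.
Iteration 2: components of {Gear,Hub} -> Arm = 2*5 = 10, Nut = 5*4 = 20, Seal = 5*5 = 25.
Iteration 3: no further components; recursion stops.
Total rows emitted: 6.

6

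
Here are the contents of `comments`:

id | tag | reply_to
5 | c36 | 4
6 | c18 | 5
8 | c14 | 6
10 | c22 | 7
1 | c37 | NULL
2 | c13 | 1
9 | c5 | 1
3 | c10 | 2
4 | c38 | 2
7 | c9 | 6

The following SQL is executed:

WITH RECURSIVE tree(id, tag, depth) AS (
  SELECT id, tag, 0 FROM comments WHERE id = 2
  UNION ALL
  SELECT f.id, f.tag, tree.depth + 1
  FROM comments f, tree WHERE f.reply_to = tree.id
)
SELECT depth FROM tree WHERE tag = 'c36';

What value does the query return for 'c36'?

Base: id=2 (c13) at depth 0.
Iteration 1: rows with reply_to in {2} -> c10 (id 3, depth 1), c38 (id 4, depth 1).
Iteration 2: rows with reply_to in {3,4} -> c36 (id 5, depth 2).
Iteration 3: rows with reply_to in {5} -> c18 (id 6, depth 3).
Iteration 4: rows with reply_to in {6} -> c9 (id 7, depth 4), c14 (id 8, depth 4).
Iteration 5: rows with reply_to in {7,8} -> c22 (id 10, depth 5).
Iteration 6: no rows with reply_to in {10}; recursion stops.

2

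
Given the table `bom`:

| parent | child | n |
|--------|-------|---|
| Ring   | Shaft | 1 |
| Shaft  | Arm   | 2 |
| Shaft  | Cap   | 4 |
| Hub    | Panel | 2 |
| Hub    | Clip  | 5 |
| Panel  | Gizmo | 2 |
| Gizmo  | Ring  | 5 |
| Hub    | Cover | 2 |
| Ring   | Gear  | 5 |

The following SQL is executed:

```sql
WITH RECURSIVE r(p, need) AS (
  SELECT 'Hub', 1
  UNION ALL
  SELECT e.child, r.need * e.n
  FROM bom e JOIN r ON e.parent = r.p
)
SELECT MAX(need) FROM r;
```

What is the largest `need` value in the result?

100

Base: (Hub, need=1).
Iteration 1: components of {Hub} -> Clip = 1*5 = 5, Cover = 1*2 = 2, Panel = 1*2 = 2.
Iteration 2: components of {Clip,Cover,Panel} -> Gizmo = 2*2 = 4.
Iteration 3: components of {Gizmo} -> Ring = 4*5 = 20.
Iteration 4: components of {Ring} -> Gear = 20*5 = 100, Shaft = 20*1 = 20.
Iteration 5: components of {Gear,Shaft} -> Arm = 20*2 = 40, Cap = 20*4 = 80.
Iteration 6: no further components; recursion stops.
need values: 1, 2, 5, 2, 4, 20, 20, 100, 80, 40; the maximum is 100.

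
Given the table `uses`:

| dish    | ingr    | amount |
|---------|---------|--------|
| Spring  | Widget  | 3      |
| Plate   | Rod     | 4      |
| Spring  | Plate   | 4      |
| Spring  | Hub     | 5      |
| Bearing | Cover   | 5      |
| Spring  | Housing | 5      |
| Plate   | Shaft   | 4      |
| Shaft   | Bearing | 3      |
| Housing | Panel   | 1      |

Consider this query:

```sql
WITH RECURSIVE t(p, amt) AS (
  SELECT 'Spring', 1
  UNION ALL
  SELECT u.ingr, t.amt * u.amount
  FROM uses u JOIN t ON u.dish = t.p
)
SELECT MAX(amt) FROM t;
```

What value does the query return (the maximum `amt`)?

Base: (Spring, amt=1).
Iteration 1: components of {Spring} -> Housing = 1*5 = 5, Hub = 1*5 = 5, Plate = 1*4 = 4, Widget = 1*3 = 3.
Iteration 2: components of {Housing,Hub,Plate,Widget} -> Panel = 5*1 = 5, Rod = 4*4 = 16, Shaft = 4*4 = 16.
Iteration 3: components of {Panel,Rod,Shaft} -> Bearing = 16*3 = 48.
Iteration 4: components of {Bearing} -> Cover = 48*5 = 240.
Iteration 5: no further components; recursion stops.
amt values: 1, 4, 5, 5, 3, 16, 16, 5, 48, 240; the maximum is 240.

240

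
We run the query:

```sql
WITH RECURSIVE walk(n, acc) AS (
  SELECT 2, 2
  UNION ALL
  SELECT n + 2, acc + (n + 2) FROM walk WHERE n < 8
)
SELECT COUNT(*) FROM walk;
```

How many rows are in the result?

4

Base: n=2, acc=2.
Iteration 1: 2 < 8 holds -> n = 2 + 2 = 4, acc = 2 + 4 = 6.
Iteration 2: 4 < 8 holds -> n = 4 + 2 = 6, acc = 6 + 6 = 12.
Iteration 3: 6 < 8 holds -> n = 6 + 2 = 8, acc = 12 + 8 = 20.
Iteration 4: 8 < 8 fails; recursion stops.
Total rows emitted: 4.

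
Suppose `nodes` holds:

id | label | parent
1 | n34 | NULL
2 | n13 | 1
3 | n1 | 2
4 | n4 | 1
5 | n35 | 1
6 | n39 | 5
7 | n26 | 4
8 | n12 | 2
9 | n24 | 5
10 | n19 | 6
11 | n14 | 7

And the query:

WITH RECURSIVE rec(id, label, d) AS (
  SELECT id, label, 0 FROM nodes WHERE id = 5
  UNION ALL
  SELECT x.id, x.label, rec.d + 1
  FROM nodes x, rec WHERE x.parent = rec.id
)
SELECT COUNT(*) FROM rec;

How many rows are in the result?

4

Base: id=5 (n35) at d 0.
Iteration 1: rows with parent in {5} -> n39 (id 6, d 1), n24 (id 9, d 1).
Iteration 2: rows with parent in {6,9} -> n19 (id 10, d 2).
Iteration 3: no rows with parent in {10}; recursion stops.
Total rows emitted: 4.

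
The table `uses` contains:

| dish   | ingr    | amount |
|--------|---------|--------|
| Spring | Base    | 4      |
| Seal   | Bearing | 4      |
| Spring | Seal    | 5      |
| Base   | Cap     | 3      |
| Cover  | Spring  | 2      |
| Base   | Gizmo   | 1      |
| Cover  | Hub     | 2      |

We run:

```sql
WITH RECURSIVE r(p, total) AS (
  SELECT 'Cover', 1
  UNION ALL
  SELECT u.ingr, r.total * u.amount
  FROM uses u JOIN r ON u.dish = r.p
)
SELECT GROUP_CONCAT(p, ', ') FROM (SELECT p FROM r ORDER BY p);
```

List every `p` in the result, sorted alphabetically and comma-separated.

Base, Bearing, Cap, Cover, Gizmo, Hub, Seal, Spring

Base: (Cover, total=1).
Iteration 1: components of {Cover} -> Hub = 1*2 = 2, Spring = 1*2 = 2.
Iteration 2: components of {Hub,Spring} -> Base = 2*4 = 8, Seal = 2*5 = 10.
Iteration 3: components of {Base,Seal} -> Bearing = 10*4 = 40, Cap = 8*3 = 24, Gizmo = 8*1 = 8.
Iteration 4: no further components; recursion stops.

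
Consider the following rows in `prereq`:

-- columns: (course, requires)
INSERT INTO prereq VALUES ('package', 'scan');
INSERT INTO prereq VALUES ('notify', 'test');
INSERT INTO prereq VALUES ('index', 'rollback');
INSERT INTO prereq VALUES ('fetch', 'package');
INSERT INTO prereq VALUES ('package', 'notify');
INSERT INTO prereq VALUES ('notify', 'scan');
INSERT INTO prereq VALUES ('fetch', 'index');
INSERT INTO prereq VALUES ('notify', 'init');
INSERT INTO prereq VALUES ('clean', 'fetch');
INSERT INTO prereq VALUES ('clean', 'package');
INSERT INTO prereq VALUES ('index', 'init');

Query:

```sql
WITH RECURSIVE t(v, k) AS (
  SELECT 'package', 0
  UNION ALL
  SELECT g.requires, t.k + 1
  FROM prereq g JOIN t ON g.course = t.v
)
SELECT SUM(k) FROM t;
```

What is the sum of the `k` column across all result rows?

8

Base: (package, k=0).
Iteration 1: edges from {package} -> (notify, k=1), (scan, k=1).
Iteration 2: edges from {notify,scan} -> (init, k=2), (scan, k=2), (test, k=2).
Iteration 3: no outgoing edges from {init,scan,test}; recursion stops.
SUM(k) = 0 + 1 + 1 + 2 + 2 + 2 = 8.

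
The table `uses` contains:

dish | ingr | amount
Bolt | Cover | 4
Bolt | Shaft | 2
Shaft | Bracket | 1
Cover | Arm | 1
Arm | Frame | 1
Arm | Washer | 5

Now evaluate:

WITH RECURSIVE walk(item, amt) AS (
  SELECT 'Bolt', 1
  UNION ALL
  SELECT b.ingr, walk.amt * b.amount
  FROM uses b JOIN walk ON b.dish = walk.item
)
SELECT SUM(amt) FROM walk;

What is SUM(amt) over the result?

37

Base: (Bolt, amt=1).
Iteration 1: components of {Bolt} -> Cover = 1*4 = 4, Shaft = 1*2 = 2.
Iteration 2: components of {Cover,Shaft} -> Arm = 4*1 = 4, Bracket = 2*1 = 2.
Iteration 3: components of {Arm,Bracket} -> Frame = 4*1 = 4, Washer = 4*5 = 20.
Iteration 4: no further components; recursion stops.
SUM(amt) = 1 + 4 + 2 + 4 + 2 + 4 + 20 = 37.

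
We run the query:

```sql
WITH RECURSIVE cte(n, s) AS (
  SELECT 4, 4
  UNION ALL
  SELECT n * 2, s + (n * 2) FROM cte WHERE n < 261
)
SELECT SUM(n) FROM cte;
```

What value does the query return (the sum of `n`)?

1020

Base: n=4, s=4.
Iteration 1: 4 < 261 holds -> n = 4 * 2 = 8, s = 4 + 8 = 12.
Iteration 2: 8 < 261 holds -> n = 8 * 2 = 16, s = 12 + 16 = 28.
Iteration 3: 16 < 261 holds -> n = 16 * 2 = 32, s = 28 + 32 = 60.
Iteration 4: 32 < 261 holds -> n = 32 * 2 = 64, s = 60 + 64 = 124.
Iteration 5: 64 < 261 holds -> n = 64 * 2 = 128, s = 124 + 128 = 252.
Iteration 6: 128 < 261 holds -> n = 128 * 2 = 256, s = 252 + 256 = 508.
Iteration 7: 256 < 261 holds -> n = 256 * 2 = 512, s = 508 + 512 = 1020.
Iteration 8: 512 < 261 fails; recursion stops.
SUM(n) = 4 + 8 + 16 + 32 + 64 + 128 + 256 + 512 = 1020.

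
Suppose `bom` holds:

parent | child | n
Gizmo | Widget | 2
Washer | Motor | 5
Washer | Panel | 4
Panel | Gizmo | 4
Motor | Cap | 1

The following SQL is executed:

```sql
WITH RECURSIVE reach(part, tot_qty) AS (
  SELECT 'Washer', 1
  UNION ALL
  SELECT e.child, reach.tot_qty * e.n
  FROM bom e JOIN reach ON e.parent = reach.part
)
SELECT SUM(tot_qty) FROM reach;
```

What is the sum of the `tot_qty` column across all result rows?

Base: (Washer, tot_qty=1).
Iteration 1: components of {Washer} -> Motor = 1*5 = 5, Panel = 1*4 = 4.
Iteration 2: components of {Motor,Panel} -> Cap = 5*1 = 5, Gizmo = 4*4 = 16.
Iteration 3: components of {Cap,Gizmo} -> Widget = 16*2 = 32.
Iteration 4: no further components; recursion stops.
SUM(tot_qty) = 1 + 4 + 5 + 16 + 5 + 32 = 63.

63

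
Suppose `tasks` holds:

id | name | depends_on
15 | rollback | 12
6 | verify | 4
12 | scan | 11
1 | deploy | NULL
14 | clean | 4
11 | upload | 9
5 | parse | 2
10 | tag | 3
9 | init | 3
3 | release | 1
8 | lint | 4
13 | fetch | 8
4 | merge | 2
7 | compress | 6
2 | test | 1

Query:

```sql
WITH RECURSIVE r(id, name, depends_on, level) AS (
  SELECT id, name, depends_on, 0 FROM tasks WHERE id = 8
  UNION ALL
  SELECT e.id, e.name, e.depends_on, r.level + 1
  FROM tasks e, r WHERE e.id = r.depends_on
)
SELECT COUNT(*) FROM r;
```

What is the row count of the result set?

4

Base: id=8 (lint), depends_on=4, level 0.
Iteration 1: join on id=4 -> merge (id 4, depends_on=2, level 1).
Iteration 2: join on id=2 -> test (id 2, depends_on=1, level 2).
Iteration 3: join on id=1 -> deploy (id 1, depends_on=NULL, level 3).
Iteration 4: depends_on is NULL; no match; recursion stops.
Total rows emitted: 4.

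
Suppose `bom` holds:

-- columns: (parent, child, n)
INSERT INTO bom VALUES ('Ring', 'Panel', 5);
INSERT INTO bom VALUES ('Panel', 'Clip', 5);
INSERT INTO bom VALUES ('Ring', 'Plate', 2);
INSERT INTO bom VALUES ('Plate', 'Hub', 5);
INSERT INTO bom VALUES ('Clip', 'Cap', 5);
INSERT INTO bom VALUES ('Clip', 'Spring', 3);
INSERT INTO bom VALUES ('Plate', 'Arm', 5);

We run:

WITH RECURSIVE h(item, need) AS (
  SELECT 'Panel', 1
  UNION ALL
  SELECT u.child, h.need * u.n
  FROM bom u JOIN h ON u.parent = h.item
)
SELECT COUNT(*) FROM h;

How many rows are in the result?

Base: (Panel, need=1).
Iteration 1: components of {Panel} -> Clip = 1*5 = 5.
Iteration 2: components of {Clip} -> Cap = 5*5 = 25, Spring = 5*3 = 15.
Iteration 3: no further components; recursion stops.
Total rows emitted: 4.

4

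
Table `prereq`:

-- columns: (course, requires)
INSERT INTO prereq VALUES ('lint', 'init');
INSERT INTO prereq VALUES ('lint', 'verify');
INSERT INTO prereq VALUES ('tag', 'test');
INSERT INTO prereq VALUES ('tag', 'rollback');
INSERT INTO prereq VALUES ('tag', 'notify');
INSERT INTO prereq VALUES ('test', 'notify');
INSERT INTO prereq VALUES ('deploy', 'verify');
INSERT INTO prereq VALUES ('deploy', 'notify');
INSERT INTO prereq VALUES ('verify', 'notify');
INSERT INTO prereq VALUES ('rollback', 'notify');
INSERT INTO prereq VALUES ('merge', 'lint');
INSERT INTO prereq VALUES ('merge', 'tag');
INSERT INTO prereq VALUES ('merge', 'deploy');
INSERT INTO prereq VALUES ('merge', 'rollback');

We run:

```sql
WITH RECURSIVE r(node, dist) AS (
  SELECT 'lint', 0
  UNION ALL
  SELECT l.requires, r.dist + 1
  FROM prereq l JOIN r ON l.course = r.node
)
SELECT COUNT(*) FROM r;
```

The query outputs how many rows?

Base: (lint, dist=0).
Iteration 1: edges from {lint} -> (init, dist=1), (verify, dist=1).
Iteration 2: edges from {init,verify} -> (notify, dist=2).
Iteration 3: no outgoing edges from {notify}; recursion stops.
Total rows emitted: 4.

4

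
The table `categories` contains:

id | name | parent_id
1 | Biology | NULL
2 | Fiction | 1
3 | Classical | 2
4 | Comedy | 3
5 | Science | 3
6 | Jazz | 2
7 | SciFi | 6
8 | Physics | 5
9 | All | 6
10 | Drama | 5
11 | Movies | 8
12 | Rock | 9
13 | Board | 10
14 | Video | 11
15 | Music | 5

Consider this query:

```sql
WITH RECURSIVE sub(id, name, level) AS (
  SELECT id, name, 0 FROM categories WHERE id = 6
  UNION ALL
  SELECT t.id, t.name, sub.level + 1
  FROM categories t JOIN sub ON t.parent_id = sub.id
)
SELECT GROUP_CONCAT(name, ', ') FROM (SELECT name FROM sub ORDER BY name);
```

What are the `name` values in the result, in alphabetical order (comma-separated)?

Base: id=6 (Jazz) at level 0.
Iteration 1: rows with parent_id in {6} -> SciFi (id 7, level 1), All (id 9, level 1).
Iteration 2: rows with parent_id in {7,9} -> Rock (id 12, level 2).
Iteration 3: no rows with parent_id in {12}; recursion stops.

All, Jazz, Rock, SciFi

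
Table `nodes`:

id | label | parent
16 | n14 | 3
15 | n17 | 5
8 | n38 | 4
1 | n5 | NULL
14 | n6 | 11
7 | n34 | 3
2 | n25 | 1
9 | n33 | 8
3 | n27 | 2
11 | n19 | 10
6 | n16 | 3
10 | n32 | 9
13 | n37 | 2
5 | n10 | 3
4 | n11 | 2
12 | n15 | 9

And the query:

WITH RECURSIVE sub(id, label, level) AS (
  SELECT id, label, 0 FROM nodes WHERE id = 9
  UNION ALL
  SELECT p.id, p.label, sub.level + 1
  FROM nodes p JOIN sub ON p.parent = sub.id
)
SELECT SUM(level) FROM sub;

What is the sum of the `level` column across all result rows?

Base: id=9 (n33) at level 0.
Iteration 1: rows with parent in {9} -> n32 (id 10, level 1), n15 (id 12, level 1).
Iteration 2: rows with parent in {10,12} -> n19 (id 11, level 2).
Iteration 3: rows with parent in {11} -> n6 (id 14, level 3).
Iteration 4: no rows with parent in {14}; recursion stops.
SUM(level) = 0 + 1 + 1 + 2 + 3 = 7.

7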